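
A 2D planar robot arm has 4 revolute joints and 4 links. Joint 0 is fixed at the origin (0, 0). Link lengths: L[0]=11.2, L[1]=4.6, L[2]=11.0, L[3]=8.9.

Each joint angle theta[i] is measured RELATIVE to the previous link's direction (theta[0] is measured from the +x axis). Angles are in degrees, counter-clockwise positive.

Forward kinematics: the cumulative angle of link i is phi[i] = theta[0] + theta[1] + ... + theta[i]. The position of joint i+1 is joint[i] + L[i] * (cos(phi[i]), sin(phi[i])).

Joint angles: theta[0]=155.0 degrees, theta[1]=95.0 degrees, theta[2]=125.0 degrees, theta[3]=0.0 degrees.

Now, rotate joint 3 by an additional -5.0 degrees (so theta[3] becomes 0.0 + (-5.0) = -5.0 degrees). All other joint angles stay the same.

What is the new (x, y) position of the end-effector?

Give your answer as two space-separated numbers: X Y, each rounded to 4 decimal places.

Answer: 7.6660 4.8032

Derivation:
joint[0] = (0.0000, 0.0000)  (base)
link 0: phi[0] = 155 = 155 deg
  cos(155 deg) = -0.9063, sin(155 deg) = 0.4226
  joint[1] = (0.0000, 0.0000) + 11.2 * (-0.9063, 0.4226) = (0.0000 + -10.1506, 0.0000 + 4.7333) = (-10.1506, 4.7333)
link 1: phi[1] = 155 + 95 = 250 deg
  cos(250 deg) = -0.3420, sin(250 deg) = -0.9397
  joint[2] = (-10.1506, 4.7333) + 4.6 * (-0.3420, -0.9397) = (-10.1506 + -1.5733, 4.7333 + -4.3226) = (-11.7239, 0.4107)
link 2: phi[2] = 155 + 95 + 125 = 375 deg
  cos(375 deg) = 0.9659, sin(375 deg) = 0.2588
  joint[3] = (-11.7239, 0.4107) + 11 * (0.9659, 0.2588) = (-11.7239 + 10.6252, 0.4107 + 2.8470) = (-1.0988, 3.2577)
link 3: phi[3] = 155 + 95 + 125 + -5 = 370 deg
  cos(370 deg) = 0.9848, sin(370 deg) = 0.1736
  joint[4] = (-1.0988, 3.2577) + 8.9 * (0.9848, 0.1736) = (-1.0988 + 8.7648, 3.2577 + 1.5455) = (7.6660, 4.8032)
End effector: (7.6660, 4.8032)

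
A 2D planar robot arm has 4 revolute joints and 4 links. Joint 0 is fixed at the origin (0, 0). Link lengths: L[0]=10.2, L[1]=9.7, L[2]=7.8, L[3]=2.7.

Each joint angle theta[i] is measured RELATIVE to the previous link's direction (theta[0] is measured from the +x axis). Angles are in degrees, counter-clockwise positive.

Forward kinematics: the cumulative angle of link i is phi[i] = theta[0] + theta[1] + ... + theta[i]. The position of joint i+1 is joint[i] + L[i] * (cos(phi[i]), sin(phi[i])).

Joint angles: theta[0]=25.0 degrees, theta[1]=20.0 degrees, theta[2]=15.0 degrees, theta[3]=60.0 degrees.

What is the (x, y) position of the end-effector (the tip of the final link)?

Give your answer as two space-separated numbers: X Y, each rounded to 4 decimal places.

joint[0] = (0.0000, 0.0000)  (base)
link 0: phi[0] = 25 = 25 deg
  cos(25 deg) = 0.9063, sin(25 deg) = 0.4226
  joint[1] = (0.0000, 0.0000) + 10.2 * (0.9063, 0.4226) = (0.0000 + 9.2443, 0.0000 + 4.3107) = (9.2443, 4.3107)
link 1: phi[1] = 25 + 20 = 45 deg
  cos(45 deg) = 0.7071, sin(45 deg) = 0.7071
  joint[2] = (9.2443, 4.3107) + 9.7 * (0.7071, 0.7071) = (9.2443 + 6.8589, 4.3107 + 6.8589) = (16.1033, 11.1696)
link 2: phi[2] = 25 + 20 + 15 = 60 deg
  cos(60 deg) = 0.5000, sin(60 deg) = 0.8660
  joint[3] = (16.1033, 11.1696) + 7.8 * (0.5000, 0.8660) = (16.1033 + 3.9000, 11.1696 + 6.7550) = (20.0033, 17.9246)
link 3: phi[3] = 25 + 20 + 15 + 60 = 120 deg
  cos(120 deg) = -0.5000, sin(120 deg) = 0.8660
  joint[4] = (20.0033, 17.9246) + 2.7 * (-0.5000, 0.8660) = (20.0033 + -1.3500, 17.9246 + 2.3383) = (18.6533, 20.2629)
End effector: (18.6533, 20.2629)

Answer: 18.6533 20.2629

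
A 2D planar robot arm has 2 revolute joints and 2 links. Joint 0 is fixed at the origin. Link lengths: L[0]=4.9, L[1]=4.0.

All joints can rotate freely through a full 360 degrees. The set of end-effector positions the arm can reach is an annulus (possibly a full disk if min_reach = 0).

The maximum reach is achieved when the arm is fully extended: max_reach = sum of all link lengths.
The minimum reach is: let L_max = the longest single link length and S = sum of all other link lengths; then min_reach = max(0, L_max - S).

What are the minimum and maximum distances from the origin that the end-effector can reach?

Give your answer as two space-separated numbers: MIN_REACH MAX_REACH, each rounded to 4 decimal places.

Answer: 0.9000 8.9000

Derivation:
Link lengths: [4.9, 4.0]
max_reach = 4.9 + 4 = 8.9
L_max = max([4.9, 4.0]) = 4.9
S (sum of others) = 8.9 - 4.9 = 4
min_reach = max(0, 4.9 - 4) = max(0, 0.9) = 0.9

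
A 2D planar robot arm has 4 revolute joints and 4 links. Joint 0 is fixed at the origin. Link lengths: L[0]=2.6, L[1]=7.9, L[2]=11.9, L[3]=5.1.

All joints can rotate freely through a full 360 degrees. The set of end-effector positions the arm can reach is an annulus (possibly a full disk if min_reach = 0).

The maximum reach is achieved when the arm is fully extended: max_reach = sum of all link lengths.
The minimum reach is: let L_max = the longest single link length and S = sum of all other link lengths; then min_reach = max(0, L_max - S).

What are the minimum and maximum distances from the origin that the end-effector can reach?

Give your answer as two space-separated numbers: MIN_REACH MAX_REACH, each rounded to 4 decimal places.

Answer: 0.0000 27.5000

Derivation:
Link lengths: [2.6, 7.9, 11.9, 5.1]
max_reach = 2.6 + 7.9 + 11.9 + 5.1 = 27.5
L_max = max([2.6, 7.9, 11.9, 5.1]) = 11.9
S (sum of others) = 27.5 - 11.9 = 15.6
min_reach = max(0, 11.9 - 15.6) = max(0, -3.7) = 0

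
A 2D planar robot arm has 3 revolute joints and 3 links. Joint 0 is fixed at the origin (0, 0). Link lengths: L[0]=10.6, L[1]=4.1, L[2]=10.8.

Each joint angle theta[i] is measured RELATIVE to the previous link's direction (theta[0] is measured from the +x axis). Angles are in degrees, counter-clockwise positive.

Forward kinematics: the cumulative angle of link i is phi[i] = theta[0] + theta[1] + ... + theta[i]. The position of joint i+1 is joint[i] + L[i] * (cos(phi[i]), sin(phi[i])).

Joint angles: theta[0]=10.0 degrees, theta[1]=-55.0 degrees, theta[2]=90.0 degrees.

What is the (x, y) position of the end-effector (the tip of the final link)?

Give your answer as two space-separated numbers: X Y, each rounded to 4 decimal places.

Answer: 20.9749 6.5783

Derivation:
joint[0] = (0.0000, 0.0000)  (base)
link 0: phi[0] = 10 = 10 deg
  cos(10 deg) = 0.9848, sin(10 deg) = 0.1736
  joint[1] = (0.0000, 0.0000) + 10.6 * (0.9848, 0.1736) = (0.0000 + 10.4390, 0.0000 + 1.8407) = (10.4390, 1.8407)
link 1: phi[1] = 10 + -55 = -45 deg
  cos(-45 deg) = 0.7071, sin(-45 deg) = -0.7071
  joint[2] = (10.4390, 1.8407) + 4.1 * (0.7071, -0.7071) = (10.4390 + 2.8991, 1.8407 + -2.8991) = (13.3381, -1.0585)
link 2: phi[2] = 10 + -55 + 90 = 45 deg
  cos(45 deg) = 0.7071, sin(45 deg) = 0.7071
  joint[3] = (13.3381, -1.0585) + 10.8 * (0.7071, 0.7071) = (13.3381 + 7.6368, -1.0585 + 7.6368) = (20.9749, 6.5783)
End effector: (20.9749, 6.5783)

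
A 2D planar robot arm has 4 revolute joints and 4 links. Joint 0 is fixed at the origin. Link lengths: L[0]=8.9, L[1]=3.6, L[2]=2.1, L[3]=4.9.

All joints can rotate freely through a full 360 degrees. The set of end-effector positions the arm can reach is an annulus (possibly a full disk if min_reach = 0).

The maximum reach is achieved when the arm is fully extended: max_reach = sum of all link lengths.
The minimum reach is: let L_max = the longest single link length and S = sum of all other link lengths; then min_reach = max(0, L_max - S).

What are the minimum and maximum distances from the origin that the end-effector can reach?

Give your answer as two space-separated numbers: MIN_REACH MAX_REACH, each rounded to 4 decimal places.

Answer: 0.0000 19.5000

Derivation:
Link lengths: [8.9, 3.6, 2.1, 4.9]
max_reach = 8.9 + 3.6 + 2.1 + 4.9 = 19.5
L_max = max([8.9, 3.6, 2.1, 4.9]) = 8.9
S (sum of others) = 19.5 - 8.9 = 10.6
min_reach = max(0, 8.9 - 10.6) = max(0, -1.7) = 0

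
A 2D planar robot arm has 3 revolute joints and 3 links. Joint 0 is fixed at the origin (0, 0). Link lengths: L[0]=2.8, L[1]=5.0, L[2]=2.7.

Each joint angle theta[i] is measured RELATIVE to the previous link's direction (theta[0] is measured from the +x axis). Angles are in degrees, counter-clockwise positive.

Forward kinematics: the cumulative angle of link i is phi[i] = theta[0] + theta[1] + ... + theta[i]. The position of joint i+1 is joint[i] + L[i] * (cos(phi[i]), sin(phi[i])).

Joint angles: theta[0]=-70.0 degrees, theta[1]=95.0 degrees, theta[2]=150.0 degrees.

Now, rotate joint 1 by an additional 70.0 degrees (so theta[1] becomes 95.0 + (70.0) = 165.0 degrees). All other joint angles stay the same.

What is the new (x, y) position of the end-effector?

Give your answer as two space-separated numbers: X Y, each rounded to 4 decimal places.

joint[0] = (0.0000, 0.0000)  (base)
link 0: phi[0] = -70 = -70 deg
  cos(-70 deg) = 0.3420, sin(-70 deg) = -0.9397
  joint[1] = (0.0000, 0.0000) + 2.8 * (0.3420, -0.9397) = (0.0000 + 0.9577, 0.0000 + -2.6311) = (0.9577, -2.6311)
link 1: phi[1] = -70 + 165 = 95 deg
  cos(95 deg) = -0.0872, sin(95 deg) = 0.9962
  joint[2] = (0.9577, -2.6311) + 5 * (-0.0872, 0.9962) = (0.9577 + -0.4358, -2.6311 + 4.9810) = (0.5219, 2.3498)
link 2: phi[2] = -70 + 165 + 150 = 245 deg
  cos(245 deg) = -0.4226, sin(245 deg) = -0.9063
  joint[3] = (0.5219, 2.3498) + 2.7 * (-0.4226, -0.9063) = (0.5219 + -1.1411, 2.3498 + -2.4470) = (-0.6192, -0.0972)
End effector: (-0.6192, -0.0972)

Answer: -0.6192 -0.0972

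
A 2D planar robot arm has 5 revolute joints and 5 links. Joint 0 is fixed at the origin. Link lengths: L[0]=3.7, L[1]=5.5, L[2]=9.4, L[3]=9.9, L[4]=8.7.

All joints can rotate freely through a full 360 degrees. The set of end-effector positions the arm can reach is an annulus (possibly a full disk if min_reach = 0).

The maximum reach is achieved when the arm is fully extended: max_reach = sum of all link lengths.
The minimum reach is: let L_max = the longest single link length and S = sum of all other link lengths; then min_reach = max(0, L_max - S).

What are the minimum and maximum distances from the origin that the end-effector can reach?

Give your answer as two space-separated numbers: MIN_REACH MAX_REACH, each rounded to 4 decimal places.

Link lengths: [3.7, 5.5, 9.4, 9.9, 8.7]
max_reach = 3.7 + 5.5 + 9.4 + 9.9 + 8.7 = 37.2
L_max = max([3.7, 5.5, 9.4, 9.9, 8.7]) = 9.9
S (sum of others) = 37.2 - 9.9 = 27.3
min_reach = max(0, 9.9 - 27.3) = max(0, -17.4) = 0

Answer: 0.0000 37.2000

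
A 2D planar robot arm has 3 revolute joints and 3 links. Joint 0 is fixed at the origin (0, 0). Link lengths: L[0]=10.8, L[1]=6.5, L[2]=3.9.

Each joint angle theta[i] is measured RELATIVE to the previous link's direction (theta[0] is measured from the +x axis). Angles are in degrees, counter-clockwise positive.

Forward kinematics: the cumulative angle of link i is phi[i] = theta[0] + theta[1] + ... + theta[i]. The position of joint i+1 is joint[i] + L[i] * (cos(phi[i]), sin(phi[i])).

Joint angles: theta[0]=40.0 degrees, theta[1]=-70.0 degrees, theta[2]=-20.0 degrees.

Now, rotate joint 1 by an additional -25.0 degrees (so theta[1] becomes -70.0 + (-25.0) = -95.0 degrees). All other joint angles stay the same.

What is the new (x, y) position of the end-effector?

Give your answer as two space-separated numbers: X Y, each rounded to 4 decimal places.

Answer: 13.0109 -2.1495

Derivation:
joint[0] = (0.0000, 0.0000)  (base)
link 0: phi[0] = 40 = 40 deg
  cos(40 deg) = 0.7660, sin(40 deg) = 0.6428
  joint[1] = (0.0000, 0.0000) + 10.8 * (0.7660, 0.6428) = (0.0000 + 8.2733, 0.0000 + 6.9421) = (8.2733, 6.9421)
link 1: phi[1] = 40 + -95 = -55 deg
  cos(-55 deg) = 0.5736, sin(-55 deg) = -0.8192
  joint[2] = (8.2733, 6.9421) + 6.5 * (0.5736, -0.8192) = (8.2733 + 3.7282, 6.9421 + -5.3245) = (12.0015, 1.6176)
link 2: phi[2] = 40 + -95 + -20 = -75 deg
  cos(-75 deg) = 0.2588, sin(-75 deg) = -0.9659
  joint[3] = (12.0015, 1.6176) + 3.9 * (0.2588, -0.9659) = (12.0015 + 1.0094, 1.6176 + -3.7671) = (13.0109, -2.1495)
End effector: (13.0109, -2.1495)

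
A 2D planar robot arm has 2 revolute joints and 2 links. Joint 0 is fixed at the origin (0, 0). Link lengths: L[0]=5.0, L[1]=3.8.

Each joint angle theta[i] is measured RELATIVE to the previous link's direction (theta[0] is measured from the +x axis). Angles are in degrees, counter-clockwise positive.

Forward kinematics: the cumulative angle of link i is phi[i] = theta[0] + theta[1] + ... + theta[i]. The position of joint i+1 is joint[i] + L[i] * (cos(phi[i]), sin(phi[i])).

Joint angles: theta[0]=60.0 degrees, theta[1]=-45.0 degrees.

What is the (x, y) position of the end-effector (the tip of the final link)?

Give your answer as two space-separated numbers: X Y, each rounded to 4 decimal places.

Answer: 6.1705 5.3136

Derivation:
joint[0] = (0.0000, 0.0000)  (base)
link 0: phi[0] = 60 = 60 deg
  cos(60 deg) = 0.5000, sin(60 deg) = 0.8660
  joint[1] = (0.0000, 0.0000) + 5 * (0.5000, 0.8660) = (0.0000 + 2.5000, 0.0000 + 4.3301) = (2.5000, 4.3301)
link 1: phi[1] = 60 + -45 = 15 deg
  cos(15 deg) = 0.9659, sin(15 deg) = 0.2588
  joint[2] = (2.5000, 4.3301) + 3.8 * (0.9659, 0.2588) = (2.5000 + 3.6705, 4.3301 + 0.9835) = (6.1705, 5.3136)
End effector: (6.1705, 5.3136)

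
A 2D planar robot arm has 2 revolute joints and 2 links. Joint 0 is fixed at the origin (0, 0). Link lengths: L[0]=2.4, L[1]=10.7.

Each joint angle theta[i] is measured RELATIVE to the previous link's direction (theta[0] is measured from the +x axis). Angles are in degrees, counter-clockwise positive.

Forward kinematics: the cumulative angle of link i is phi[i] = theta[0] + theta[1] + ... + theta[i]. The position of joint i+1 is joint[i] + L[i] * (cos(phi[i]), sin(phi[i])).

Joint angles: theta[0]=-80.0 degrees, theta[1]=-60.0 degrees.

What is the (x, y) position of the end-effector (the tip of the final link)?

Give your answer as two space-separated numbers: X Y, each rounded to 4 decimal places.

Answer: -7.7799 -9.2414

Derivation:
joint[0] = (0.0000, 0.0000)  (base)
link 0: phi[0] = -80 = -80 deg
  cos(-80 deg) = 0.1736, sin(-80 deg) = -0.9848
  joint[1] = (0.0000, 0.0000) + 2.4 * (0.1736, -0.9848) = (0.0000 + 0.4168, 0.0000 + -2.3635) = (0.4168, -2.3635)
link 1: phi[1] = -80 + -60 = -140 deg
  cos(-140 deg) = -0.7660, sin(-140 deg) = -0.6428
  joint[2] = (0.4168, -2.3635) + 10.7 * (-0.7660, -0.6428) = (0.4168 + -8.1967, -2.3635 + -6.8778) = (-7.7799, -9.2414)
End effector: (-7.7799, -9.2414)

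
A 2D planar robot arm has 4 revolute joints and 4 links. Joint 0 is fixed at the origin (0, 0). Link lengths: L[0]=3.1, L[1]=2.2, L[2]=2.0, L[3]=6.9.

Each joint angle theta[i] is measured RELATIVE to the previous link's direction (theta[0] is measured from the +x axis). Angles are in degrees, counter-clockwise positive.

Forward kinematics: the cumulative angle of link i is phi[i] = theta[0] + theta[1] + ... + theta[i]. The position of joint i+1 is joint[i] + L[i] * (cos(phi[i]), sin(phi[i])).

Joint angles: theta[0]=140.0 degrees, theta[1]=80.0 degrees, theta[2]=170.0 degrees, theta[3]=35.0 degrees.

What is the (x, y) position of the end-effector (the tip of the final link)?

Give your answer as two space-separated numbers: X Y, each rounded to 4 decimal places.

Answer: 0.5881 7.8320

Derivation:
joint[0] = (0.0000, 0.0000)  (base)
link 0: phi[0] = 140 = 140 deg
  cos(140 deg) = -0.7660, sin(140 deg) = 0.6428
  joint[1] = (0.0000, 0.0000) + 3.1 * (-0.7660, 0.6428) = (0.0000 + -2.3747, 0.0000 + 1.9926) = (-2.3747, 1.9926)
link 1: phi[1] = 140 + 80 = 220 deg
  cos(220 deg) = -0.7660, sin(220 deg) = -0.6428
  joint[2] = (-2.3747, 1.9926) + 2.2 * (-0.7660, -0.6428) = (-2.3747 + -1.6853, 1.9926 + -1.4141) = (-4.0600, 0.5785)
link 2: phi[2] = 140 + 80 + 170 = 390 deg
  cos(390 deg) = 0.8660, sin(390 deg) = 0.5000
  joint[3] = (-4.0600, 0.5785) + 2 * (0.8660, 0.5000) = (-4.0600 + 1.7321, 0.5785 + 1.0000) = (-2.3280, 1.5785)
link 3: phi[3] = 140 + 80 + 170 + 35 = 425 deg
  cos(425 deg) = 0.4226, sin(425 deg) = 0.9063
  joint[4] = (-2.3280, 1.5785) + 6.9 * (0.4226, 0.9063) = (-2.3280 + 2.9161, 1.5785 + 6.2535) = (0.5881, 7.8320)
End effector: (0.5881, 7.8320)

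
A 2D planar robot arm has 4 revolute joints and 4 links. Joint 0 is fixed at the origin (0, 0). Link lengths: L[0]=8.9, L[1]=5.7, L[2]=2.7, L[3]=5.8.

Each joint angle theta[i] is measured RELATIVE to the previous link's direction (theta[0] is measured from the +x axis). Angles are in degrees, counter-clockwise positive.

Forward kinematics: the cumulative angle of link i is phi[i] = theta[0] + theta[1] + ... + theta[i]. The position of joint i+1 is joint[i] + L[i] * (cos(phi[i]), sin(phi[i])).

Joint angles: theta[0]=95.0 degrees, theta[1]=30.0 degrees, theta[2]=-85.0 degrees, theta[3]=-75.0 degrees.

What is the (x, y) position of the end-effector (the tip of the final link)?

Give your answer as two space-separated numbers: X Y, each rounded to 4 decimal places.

joint[0] = (0.0000, 0.0000)  (base)
link 0: phi[0] = 95 = 95 deg
  cos(95 deg) = -0.0872, sin(95 deg) = 0.9962
  joint[1] = (0.0000, 0.0000) + 8.9 * (-0.0872, 0.9962) = (0.0000 + -0.7757, 0.0000 + 8.8661) = (-0.7757, 8.8661)
link 1: phi[1] = 95 + 30 = 125 deg
  cos(125 deg) = -0.5736, sin(125 deg) = 0.8192
  joint[2] = (-0.7757, 8.8661) + 5.7 * (-0.5736, 0.8192) = (-0.7757 + -3.2694, 8.8661 + 4.6692) = (-4.0451, 13.5353)
link 2: phi[2] = 95 + 30 + -85 = 40 deg
  cos(40 deg) = 0.7660, sin(40 deg) = 0.6428
  joint[3] = (-4.0451, 13.5353) + 2.7 * (0.7660, 0.6428) = (-4.0451 + 2.0683, 13.5353 + 1.7355) = (-1.9768, 15.2708)
link 3: phi[3] = 95 + 30 + -85 + -75 = -35 deg
  cos(-35 deg) = 0.8192, sin(-35 deg) = -0.5736
  joint[4] = (-1.9768, 15.2708) + 5.8 * (0.8192, -0.5736) = (-1.9768 + 4.7511, 15.2708 + -3.3267) = (2.7743, 11.9441)
End effector: (2.7743, 11.9441)

Answer: 2.7743 11.9441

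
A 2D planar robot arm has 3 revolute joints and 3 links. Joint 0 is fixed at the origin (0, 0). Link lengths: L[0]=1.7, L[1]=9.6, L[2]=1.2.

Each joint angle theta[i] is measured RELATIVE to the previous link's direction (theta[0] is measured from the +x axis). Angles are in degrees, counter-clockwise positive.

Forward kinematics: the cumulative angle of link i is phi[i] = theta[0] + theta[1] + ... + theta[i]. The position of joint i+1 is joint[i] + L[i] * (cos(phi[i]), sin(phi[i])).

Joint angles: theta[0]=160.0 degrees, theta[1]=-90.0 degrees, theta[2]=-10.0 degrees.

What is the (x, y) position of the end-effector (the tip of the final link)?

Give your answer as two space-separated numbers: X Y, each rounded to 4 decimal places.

Answer: 2.2859 10.6417

Derivation:
joint[0] = (0.0000, 0.0000)  (base)
link 0: phi[0] = 160 = 160 deg
  cos(160 deg) = -0.9397, sin(160 deg) = 0.3420
  joint[1] = (0.0000, 0.0000) + 1.7 * (-0.9397, 0.3420) = (0.0000 + -1.5975, 0.0000 + 0.5814) = (-1.5975, 0.5814)
link 1: phi[1] = 160 + -90 = 70 deg
  cos(70 deg) = 0.3420, sin(70 deg) = 0.9397
  joint[2] = (-1.5975, 0.5814) + 9.6 * (0.3420, 0.9397) = (-1.5975 + 3.2834, 0.5814 + 9.0210) = (1.6859, 9.6025)
link 2: phi[2] = 160 + -90 + -10 = 60 deg
  cos(60 deg) = 0.5000, sin(60 deg) = 0.8660
  joint[3] = (1.6859, 9.6025) + 1.2 * (0.5000, 0.8660) = (1.6859 + 0.6000, 9.6025 + 1.0392) = (2.2859, 10.6417)
End effector: (2.2859, 10.6417)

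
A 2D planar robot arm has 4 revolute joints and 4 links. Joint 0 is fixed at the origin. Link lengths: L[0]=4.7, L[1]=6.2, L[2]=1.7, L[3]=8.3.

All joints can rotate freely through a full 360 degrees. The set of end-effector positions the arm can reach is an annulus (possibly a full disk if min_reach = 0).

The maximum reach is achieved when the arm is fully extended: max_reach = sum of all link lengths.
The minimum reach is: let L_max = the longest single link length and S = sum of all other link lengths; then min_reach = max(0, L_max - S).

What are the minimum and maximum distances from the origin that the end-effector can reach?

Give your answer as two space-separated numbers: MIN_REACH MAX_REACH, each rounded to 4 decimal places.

Link lengths: [4.7, 6.2, 1.7, 8.3]
max_reach = 4.7 + 6.2 + 1.7 + 8.3 = 20.9
L_max = max([4.7, 6.2, 1.7, 8.3]) = 8.3
S (sum of others) = 20.9 - 8.3 = 12.6
min_reach = max(0, 8.3 - 12.6) = max(0, -4.3) = 0

Answer: 0.0000 20.9000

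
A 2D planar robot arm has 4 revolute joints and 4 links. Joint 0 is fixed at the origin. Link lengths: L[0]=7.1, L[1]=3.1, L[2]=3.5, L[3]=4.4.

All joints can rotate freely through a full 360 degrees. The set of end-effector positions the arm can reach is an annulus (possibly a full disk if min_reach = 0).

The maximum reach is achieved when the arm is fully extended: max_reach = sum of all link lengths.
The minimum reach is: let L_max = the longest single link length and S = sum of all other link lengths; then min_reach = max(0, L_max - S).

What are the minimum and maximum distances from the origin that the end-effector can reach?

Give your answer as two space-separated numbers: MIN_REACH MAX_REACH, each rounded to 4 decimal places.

Answer: 0.0000 18.1000

Derivation:
Link lengths: [7.1, 3.1, 3.5, 4.4]
max_reach = 7.1 + 3.1 + 3.5 + 4.4 = 18.1
L_max = max([7.1, 3.1, 3.5, 4.4]) = 7.1
S (sum of others) = 18.1 - 7.1 = 11
min_reach = max(0, 7.1 - 11) = max(0, -3.9) = 0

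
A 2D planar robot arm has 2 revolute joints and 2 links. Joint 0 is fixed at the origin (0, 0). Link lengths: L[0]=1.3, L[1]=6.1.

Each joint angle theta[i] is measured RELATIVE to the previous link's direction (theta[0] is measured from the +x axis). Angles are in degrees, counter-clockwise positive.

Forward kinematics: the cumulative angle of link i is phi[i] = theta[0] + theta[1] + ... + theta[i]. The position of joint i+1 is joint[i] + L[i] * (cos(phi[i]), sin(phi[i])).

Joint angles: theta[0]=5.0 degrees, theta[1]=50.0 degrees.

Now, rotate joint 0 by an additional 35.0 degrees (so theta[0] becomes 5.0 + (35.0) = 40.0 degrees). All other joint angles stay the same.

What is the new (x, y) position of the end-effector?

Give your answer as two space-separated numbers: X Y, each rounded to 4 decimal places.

joint[0] = (0.0000, 0.0000)  (base)
link 0: phi[0] = 40 = 40 deg
  cos(40 deg) = 0.7660, sin(40 deg) = 0.6428
  joint[1] = (0.0000, 0.0000) + 1.3 * (0.7660, 0.6428) = (0.0000 + 0.9959, 0.0000 + 0.8356) = (0.9959, 0.8356)
link 1: phi[1] = 40 + 50 = 90 deg
  cos(90 deg) = 0.0000, sin(90 deg) = 1.0000
  joint[2] = (0.9959, 0.8356) + 6.1 * (0.0000, 1.0000) = (0.9959 + 0.0000, 0.8356 + 6.1000) = (0.9959, 6.9356)
End effector: (0.9959, 6.9356)

Answer: 0.9959 6.9356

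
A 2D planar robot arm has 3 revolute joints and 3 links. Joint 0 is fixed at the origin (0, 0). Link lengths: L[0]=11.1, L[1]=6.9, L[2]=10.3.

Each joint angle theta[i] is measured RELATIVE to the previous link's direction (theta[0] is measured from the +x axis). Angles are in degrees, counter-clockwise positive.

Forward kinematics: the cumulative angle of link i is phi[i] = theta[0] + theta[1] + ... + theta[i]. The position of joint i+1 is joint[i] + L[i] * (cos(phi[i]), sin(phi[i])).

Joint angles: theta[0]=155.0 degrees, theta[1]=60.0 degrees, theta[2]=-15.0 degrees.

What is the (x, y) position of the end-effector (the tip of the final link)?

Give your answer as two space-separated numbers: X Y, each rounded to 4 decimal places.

Answer: -25.3910 -2.7894

Derivation:
joint[0] = (0.0000, 0.0000)  (base)
link 0: phi[0] = 155 = 155 deg
  cos(155 deg) = -0.9063, sin(155 deg) = 0.4226
  joint[1] = (0.0000, 0.0000) + 11.1 * (-0.9063, 0.4226) = (0.0000 + -10.0600, 0.0000 + 4.6911) = (-10.0600, 4.6911)
link 1: phi[1] = 155 + 60 = 215 deg
  cos(215 deg) = -0.8192, sin(215 deg) = -0.5736
  joint[2] = (-10.0600, 4.6911) + 6.9 * (-0.8192, -0.5736) = (-10.0600 + -5.6521, 4.6911 + -3.9577) = (-15.7122, 0.7334)
link 2: phi[2] = 155 + 60 + -15 = 200 deg
  cos(200 deg) = -0.9397, sin(200 deg) = -0.3420
  joint[3] = (-15.7122, 0.7334) + 10.3 * (-0.9397, -0.3420) = (-15.7122 + -9.6788, 0.7334 + -3.5228) = (-25.3910, -2.7894)
End effector: (-25.3910, -2.7894)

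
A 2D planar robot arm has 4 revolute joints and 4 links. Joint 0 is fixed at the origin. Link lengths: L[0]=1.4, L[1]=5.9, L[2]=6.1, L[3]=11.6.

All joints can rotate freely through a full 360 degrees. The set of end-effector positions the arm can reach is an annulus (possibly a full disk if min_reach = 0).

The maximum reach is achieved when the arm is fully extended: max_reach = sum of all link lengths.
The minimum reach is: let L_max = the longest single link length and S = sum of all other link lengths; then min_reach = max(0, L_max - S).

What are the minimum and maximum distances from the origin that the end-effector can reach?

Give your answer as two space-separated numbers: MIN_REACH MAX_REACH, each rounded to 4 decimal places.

Link lengths: [1.4, 5.9, 6.1, 11.6]
max_reach = 1.4 + 5.9 + 6.1 + 11.6 = 25
L_max = max([1.4, 5.9, 6.1, 11.6]) = 11.6
S (sum of others) = 25 - 11.6 = 13.4
min_reach = max(0, 11.6 - 13.4) = max(0, -1.8) = 0

Answer: 0.0000 25.0000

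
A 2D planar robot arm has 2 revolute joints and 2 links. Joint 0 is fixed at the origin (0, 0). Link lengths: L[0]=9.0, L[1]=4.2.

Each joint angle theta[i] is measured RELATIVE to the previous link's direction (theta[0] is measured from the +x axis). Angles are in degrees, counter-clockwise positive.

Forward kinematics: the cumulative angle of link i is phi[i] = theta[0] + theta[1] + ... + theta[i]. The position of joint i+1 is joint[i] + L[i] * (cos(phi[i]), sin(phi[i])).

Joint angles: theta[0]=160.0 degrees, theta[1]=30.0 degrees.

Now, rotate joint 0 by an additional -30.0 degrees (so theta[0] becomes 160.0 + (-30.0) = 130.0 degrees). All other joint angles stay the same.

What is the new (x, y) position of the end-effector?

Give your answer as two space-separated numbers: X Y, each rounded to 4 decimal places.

joint[0] = (0.0000, 0.0000)  (base)
link 0: phi[0] = 130 = 130 deg
  cos(130 deg) = -0.6428, sin(130 deg) = 0.7660
  joint[1] = (0.0000, 0.0000) + 9 * (-0.6428, 0.7660) = (0.0000 + -5.7851, 0.0000 + 6.8944) = (-5.7851, 6.8944)
link 1: phi[1] = 130 + 30 = 160 deg
  cos(160 deg) = -0.9397, sin(160 deg) = 0.3420
  joint[2] = (-5.7851, 6.8944) + 4.2 * (-0.9397, 0.3420) = (-5.7851 + -3.9467, 6.8944 + 1.4365) = (-9.7318, 8.3309)
End effector: (-9.7318, 8.3309)

Answer: -9.7318 8.3309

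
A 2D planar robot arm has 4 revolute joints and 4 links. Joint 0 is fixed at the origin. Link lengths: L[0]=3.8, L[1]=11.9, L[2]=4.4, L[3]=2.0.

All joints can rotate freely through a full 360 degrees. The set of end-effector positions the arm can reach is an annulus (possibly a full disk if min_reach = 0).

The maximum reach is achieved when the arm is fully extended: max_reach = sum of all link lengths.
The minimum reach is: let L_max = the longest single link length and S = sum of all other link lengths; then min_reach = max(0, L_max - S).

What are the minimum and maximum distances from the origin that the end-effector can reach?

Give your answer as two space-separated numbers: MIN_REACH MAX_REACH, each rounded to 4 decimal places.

Link lengths: [3.8, 11.9, 4.4, 2.0]
max_reach = 3.8 + 11.9 + 4.4 + 2 = 22.1
L_max = max([3.8, 11.9, 4.4, 2.0]) = 11.9
S (sum of others) = 22.1 - 11.9 = 10.2
min_reach = max(0, 11.9 - 10.2) = max(0, 1.7) = 1.7

Answer: 1.7000 22.1000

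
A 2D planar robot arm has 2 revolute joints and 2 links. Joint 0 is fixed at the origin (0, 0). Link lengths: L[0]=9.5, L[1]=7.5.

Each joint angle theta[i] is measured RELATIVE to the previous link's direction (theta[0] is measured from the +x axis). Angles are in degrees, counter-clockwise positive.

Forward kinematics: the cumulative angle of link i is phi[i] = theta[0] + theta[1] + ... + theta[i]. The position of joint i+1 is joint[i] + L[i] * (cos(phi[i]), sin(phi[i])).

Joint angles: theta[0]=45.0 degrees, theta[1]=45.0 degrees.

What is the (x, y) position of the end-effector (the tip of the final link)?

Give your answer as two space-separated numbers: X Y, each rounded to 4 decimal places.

joint[0] = (0.0000, 0.0000)  (base)
link 0: phi[0] = 45 = 45 deg
  cos(45 deg) = 0.7071, sin(45 deg) = 0.7071
  joint[1] = (0.0000, 0.0000) + 9.5 * (0.7071, 0.7071) = (0.0000 + 6.7175, 0.0000 + 6.7175) = (6.7175, 6.7175)
link 1: phi[1] = 45 + 45 = 90 deg
  cos(90 deg) = 0.0000, sin(90 deg) = 1.0000
  joint[2] = (6.7175, 6.7175) + 7.5 * (0.0000, 1.0000) = (6.7175 + 0.0000, 6.7175 + 7.5000) = (6.7175, 14.2175)
End effector: (6.7175, 14.2175)

Answer: 6.7175 14.2175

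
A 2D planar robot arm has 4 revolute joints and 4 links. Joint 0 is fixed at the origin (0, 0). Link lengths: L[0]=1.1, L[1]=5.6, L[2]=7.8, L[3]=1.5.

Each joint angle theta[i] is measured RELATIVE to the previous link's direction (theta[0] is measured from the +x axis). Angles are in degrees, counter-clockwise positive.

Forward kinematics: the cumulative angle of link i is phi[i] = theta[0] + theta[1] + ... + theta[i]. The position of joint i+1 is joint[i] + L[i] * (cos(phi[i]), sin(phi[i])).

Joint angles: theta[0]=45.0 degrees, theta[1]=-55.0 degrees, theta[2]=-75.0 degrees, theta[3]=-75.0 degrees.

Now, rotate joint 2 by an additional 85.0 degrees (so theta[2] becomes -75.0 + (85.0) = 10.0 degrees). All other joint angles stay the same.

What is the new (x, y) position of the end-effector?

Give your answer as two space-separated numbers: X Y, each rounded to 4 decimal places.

joint[0] = (0.0000, 0.0000)  (base)
link 0: phi[0] = 45 = 45 deg
  cos(45 deg) = 0.7071, sin(45 deg) = 0.7071
  joint[1] = (0.0000, 0.0000) + 1.1 * (0.7071, 0.7071) = (0.0000 + 0.7778, 0.0000 + 0.7778) = (0.7778, 0.7778)
link 1: phi[1] = 45 + -55 = -10 deg
  cos(-10 deg) = 0.9848, sin(-10 deg) = -0.1736
  joint[2] = (0.7778, 0.7778) + 5.6 * (0.9848, -0.1736) = (0.7778 + 5.5149, 0.7778 + -0.9724) = (6.2927, -0.1946)
link 2: phi[2] = 45 + -55 + 10 = 0 deg
  cos(0 deg) = 1.0000, sin(0 deg) = 0.0000
  joint[3] = (6.2927, -0.1946) + 7.8 * (1.0000, 0.0000) = (6.2927 + 7.8000, -0.1946 + 0.0000) = (14.0927, -0.1946)
link 3: phi[3] = 45 + -55 + 10 + -75 = -75 deg
  cos(-75 deg) = 0.2588, sin(-75 deg) = -0.9659
  joint[4] = (14.0927, -0.1946) + 1.5 * (0.2588, -0.9659) = (14.0927 + 0.3882, -0.1946 + -1.4489) = (14.4810, -1.6435)
End effector: (14.4810, -1.6435)

Answer: 14.4810 -1.6435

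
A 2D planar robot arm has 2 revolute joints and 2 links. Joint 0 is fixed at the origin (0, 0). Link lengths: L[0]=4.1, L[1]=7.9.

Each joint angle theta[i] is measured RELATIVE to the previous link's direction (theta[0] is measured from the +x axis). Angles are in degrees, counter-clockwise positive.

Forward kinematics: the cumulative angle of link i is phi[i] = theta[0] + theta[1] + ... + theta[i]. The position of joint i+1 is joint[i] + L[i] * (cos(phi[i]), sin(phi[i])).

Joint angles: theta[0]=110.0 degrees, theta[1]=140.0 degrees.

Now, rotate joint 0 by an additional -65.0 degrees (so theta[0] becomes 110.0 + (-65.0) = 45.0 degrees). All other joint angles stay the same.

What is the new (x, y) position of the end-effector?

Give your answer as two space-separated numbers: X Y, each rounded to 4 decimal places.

joint[0] = (0.0000, 0.0000)  (base)
link 0: phi[0] = 45 = 45 deg
  cos(45 deg) = 0.7071, sin(45 deg) = 0.7071
  joint[1] = (0.0000, 0.0000) + 4.1 * (0.7071, 0.7071) = (0.0000 + 2.8991, 0.0000 + 2.8991) = (2.8991, 2.8991)
link 1: phi[1] = 45 + 140 = 185 deg
  cos(185 deg) = -0.9962, sin(185 deg) = -0.0872
  joint[2] = (2.8991, 2.8991) + 7.9 * (-0.9962, -0.0872) = (2.8991 + -7.8699, 2.8991 + -0.6885) = (-4.9708, 2.2106)
End effector: (-4.9708, 2.2106)

Answer: -4.9708 2.2106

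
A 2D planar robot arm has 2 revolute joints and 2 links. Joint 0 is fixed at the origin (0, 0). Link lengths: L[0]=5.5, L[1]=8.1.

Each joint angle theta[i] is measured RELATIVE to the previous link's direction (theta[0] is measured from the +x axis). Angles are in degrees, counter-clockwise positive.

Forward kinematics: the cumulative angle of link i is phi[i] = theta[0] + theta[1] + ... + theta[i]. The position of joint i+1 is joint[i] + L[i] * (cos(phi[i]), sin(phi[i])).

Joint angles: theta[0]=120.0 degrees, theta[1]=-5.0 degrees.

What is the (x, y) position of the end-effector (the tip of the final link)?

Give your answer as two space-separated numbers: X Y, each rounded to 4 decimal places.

Answer: -6.1732 12.1042

Derivation:
joint[0] = (0.0000, 0.0000)  (base)
link 0: phi[0] = 120 = 120 deg
  cos(120 deg) = -0.5000, sin(120 deg) = 0.8660
  joint[1] = (0.0000, 0.0000) + 5.5 * (-0.5000, 0.8660) = (0.0000 + -2.7500, 0.0000 + 4.7631) = (-2.7500, 4.7631)
link 1: phi[1] = 120 + -5 = 115 deg
  cos(115 deg) = -0.4226, sin(115 deg) = 0.9063
  joint[2] = (-2.7500, 4.7631) + 8.1 * (-0.4226, 0.9063) = (-2.7500 + -3.4232, 4.7631 + 7.3411) = (-6.1732, 12.1042)
End effector: (-6.1732, 12.1042)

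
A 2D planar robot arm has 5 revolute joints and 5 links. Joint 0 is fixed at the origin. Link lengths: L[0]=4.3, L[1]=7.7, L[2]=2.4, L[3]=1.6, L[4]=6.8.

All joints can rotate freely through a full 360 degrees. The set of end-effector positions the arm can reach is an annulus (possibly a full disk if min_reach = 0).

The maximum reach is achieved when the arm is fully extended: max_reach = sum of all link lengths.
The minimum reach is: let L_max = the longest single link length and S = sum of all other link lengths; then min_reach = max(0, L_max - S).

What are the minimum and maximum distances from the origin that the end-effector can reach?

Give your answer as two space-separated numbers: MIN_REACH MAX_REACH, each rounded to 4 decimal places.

Answer: 0.0000 22.8000

Derivation:
Link lengths: [4.3, 7.7, 2.4, 1.6, 6.8]
max_reach = 4.3 + 7.7 + 2.4 + 1.6 + 6.8 = 22.8
L_max = max([4.3, 7.7, 2.4, 1.6, 6.8]) = 7.7
S (sum of others) = 22.8 - 7.7 = 15.1
min_reach = max(0, 7.7 - 15.1) = max(0, -7.4) = 0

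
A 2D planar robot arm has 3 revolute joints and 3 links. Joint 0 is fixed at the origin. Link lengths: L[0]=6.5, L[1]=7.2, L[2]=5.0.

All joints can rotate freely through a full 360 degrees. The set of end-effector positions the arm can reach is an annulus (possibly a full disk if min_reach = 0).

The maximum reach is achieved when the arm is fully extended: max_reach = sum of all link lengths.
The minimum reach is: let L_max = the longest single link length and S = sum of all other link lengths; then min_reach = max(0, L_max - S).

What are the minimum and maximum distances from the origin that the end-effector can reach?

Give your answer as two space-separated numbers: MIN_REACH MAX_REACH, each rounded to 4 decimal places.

Answer: 0.0000 18.7000

Derivation:
Link lengths: [6.5, 7.2, 5.0]
max_reach = 6.5 + 7.2 + 5 = 18.7
L_max = max([6.5, 7.2, 5.0]) = 7.2
S (sum of others) = 18.7 - 7.2 = 11.5
min_reach = max(0, 7.2 - 11.5) = max(0, -4.3) = 0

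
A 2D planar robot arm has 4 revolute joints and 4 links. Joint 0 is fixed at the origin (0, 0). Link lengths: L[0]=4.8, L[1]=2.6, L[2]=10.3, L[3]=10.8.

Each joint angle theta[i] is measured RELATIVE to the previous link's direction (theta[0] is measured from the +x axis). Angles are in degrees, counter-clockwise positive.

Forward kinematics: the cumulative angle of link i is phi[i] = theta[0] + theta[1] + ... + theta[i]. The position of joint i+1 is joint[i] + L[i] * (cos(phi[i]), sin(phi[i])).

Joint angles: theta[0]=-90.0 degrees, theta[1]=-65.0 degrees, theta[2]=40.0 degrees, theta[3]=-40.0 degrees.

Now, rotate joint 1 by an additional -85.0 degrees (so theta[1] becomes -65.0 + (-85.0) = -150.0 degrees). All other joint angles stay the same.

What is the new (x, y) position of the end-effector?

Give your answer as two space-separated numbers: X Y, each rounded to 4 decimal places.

joint[0] = (0.0000, 0.0000)  (base)
link 0: phi[0] = -90 = -90 deg
  cos(-90 deg) = 0.0000, sin(-90 deg) = -1.0000
  joint[1] = (0.0000, 0.0000) + 4.8 * (0.0000, -1.0000) = (0.0000 + 0.0000, 0.0000 + -4.8000) = (0.0000, -4.8000)
link 1: phi[1] = -90 + -150 = -240 deg
  cos(-240 deg) = -0.5000, sin(-240 deg) = 0.8660
  joint[2] = (0.0000, -4.8000) + 2.6 * (-0.5000, 0.8660) = (0.0000 + -1.3000, -4.8000 + 2.2517) = (-1.3000, -2.5483)
link 2: phi[2] = -90 + -150 + 40 = -200 deg
  cos(-200 deg) = -0.9397, sin(-200 deg) = 0.3420
  joint[3] = (-1.3000, -2.5483) + 10.3 * (-0.9397, 0.3420) = (-1.3000 + -9.6788, -2.5483 + 3.5228) = (-10.9788, 0.9745)
link 3: phi[3] = -90 + -150 + 40 + -40 = -240 deg
  cos(-240 deg) = -0.5000, sin(-240 deg) = 0.8660
  joint[4] = (-10.9788, 0.9745) + 10.8 * (-0.5000, 0.8660) = (-10.9788 + -5.4000, 0.9745 + 9.3531) = (-16.3788, 10.3275)
End effector: (-16.3788, 10.3275)

Answer: -16.3788 10.3275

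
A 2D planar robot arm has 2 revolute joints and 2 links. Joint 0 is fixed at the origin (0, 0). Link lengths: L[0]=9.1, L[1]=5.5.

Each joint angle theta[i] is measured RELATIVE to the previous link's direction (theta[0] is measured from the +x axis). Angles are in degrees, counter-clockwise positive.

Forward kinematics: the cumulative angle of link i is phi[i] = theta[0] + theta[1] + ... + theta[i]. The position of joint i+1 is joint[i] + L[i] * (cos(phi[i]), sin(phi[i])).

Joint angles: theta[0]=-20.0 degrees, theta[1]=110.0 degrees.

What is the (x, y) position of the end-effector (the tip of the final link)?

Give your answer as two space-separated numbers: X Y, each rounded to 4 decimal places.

joint[0] = (0.0000, 0.0000)  (base)
link 0: phi[0] = -20 = -20 deg
  cos(-20 deg) = 0.9397, sin(-20 deg) = -0.3420
  joint[1] = (0.0000, 0.0000) + 9.1 * (0.9397, -0.3420) = (0.0000 + 8.5512, 0.0000 + -3.1124) = (8.5512, -3.1124)
link 1: phi[1] = -20 + 110 = 90 deg
  cos(90 deg) = 0.0000, sin(90 deg) = 1.0000
  joint[2] = (8.5512, -3.1124) + 5.5 * (0.0000, 1.0000) = (8.5512 + 0.0000, -3.1124 + 5.5000) = (8.5512, 2.3876)
End effector: (8.5512, 2.3876)

Answer: 8.5512 2.3876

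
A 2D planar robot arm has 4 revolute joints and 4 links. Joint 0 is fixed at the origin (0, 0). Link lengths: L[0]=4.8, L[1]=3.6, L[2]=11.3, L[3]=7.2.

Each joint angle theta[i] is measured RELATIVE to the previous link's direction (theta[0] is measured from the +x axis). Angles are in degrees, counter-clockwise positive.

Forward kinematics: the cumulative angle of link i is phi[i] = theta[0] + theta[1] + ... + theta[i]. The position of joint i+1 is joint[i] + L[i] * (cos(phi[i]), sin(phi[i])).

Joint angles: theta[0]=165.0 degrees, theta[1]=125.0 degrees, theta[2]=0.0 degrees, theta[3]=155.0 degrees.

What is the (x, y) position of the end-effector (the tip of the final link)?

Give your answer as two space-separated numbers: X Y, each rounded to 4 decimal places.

Answer: 1.0872 -5.5865

Derivation:
joint[0] = (0.0000, 0.0000)  (base)
link 0: phi[0] = 165 = 165 deg
  cos(165 deg) = -0.9659, sin(165 deg) = 0.2588
  joint[1] = (0.0000, 0.0000) + 4.8 * (-0.9659, 0.2588) = (0.0000 + -4.6364, 0.0000 + 1.2423) = (-4.6364, 1.2423)
link 1: phi[1] = 165 + 125 = 290 deg
  cos(290 deg) = 0.3420, sin(290 deg) = -0.9397
  joint[2] = (-4.6364, 1.2423) + 3.6 * (0.3420, -0.9397) = (-4.6364 + 1.2313, 1.2423 + -3.3829) = (-3.4052, -2.1406)
link 2: phi[2] = 165 + 125 + 0 = 290 deg
  cos(290 deg) = 0.3420, sin(290 deg) = -0.9397
  joint[3] = (-3.4052, -2.1406) + 11.3 * (0.3420, -0.9397) = (-3.4052 + 3.8648, -2.1406 + -10.6185) = (0.4597, -12.7591)
link 3: phi[3] = 165 + 125 + 0 + 155 = 445 deg
  cos(445 deg) = 0.0872, sin(445 deg) = 0.9962
  joint[4] = (0.4597, -12.7591) + 7.2 * (0.0872, 0.9962) = (0.4597 + 0.6275, -12.7591 + 7.1726) = (1.0872, -5.5865)
End effector: (1.0872, -5.5865)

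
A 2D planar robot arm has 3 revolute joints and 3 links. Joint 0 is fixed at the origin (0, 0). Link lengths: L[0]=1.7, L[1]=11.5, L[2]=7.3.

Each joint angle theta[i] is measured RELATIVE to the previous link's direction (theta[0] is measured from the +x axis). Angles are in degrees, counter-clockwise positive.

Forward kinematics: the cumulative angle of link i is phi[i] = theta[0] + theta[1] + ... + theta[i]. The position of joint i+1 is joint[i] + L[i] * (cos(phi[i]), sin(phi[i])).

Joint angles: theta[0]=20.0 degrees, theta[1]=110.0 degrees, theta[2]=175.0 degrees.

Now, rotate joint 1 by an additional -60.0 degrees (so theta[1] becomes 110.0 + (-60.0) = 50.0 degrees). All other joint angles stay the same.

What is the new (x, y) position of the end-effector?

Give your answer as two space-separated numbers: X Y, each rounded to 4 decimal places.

joint[0] = (0.0000, 0.0000)  (base)
link 0: phi[0] = 20 = 20 deg
  cos(20 deg) = 0.9397, sin(20 deg) = 0.3420
  joint[1] = (0.0000, 0.0000) + 1.7 * (0.9397, 0.3420) = (0.0000 + 1.5975, 0.0000 + 0.5814) = (1.5975, 0.5814)
link 1: phi[1] = 20 + 50 = 70 deg
  cos(70 deg) = 0.3420, sin(70 deg) = 0.9397
  joint[2] = (1.5975, 0.5814) + 11.5 * (0.3420, 0.9397) = (1.5975 + 3.9332, 0.5814 + 10.8065) = (5.5307, 11.3879)
link 2: phi[2] = 20 + 50 + 175 = 245 deg
  cos(245 deg) = -0.4226, sin(245 deg) = -0.9063
  joint[3] = (5.5307, 11.3879) + 7.3 * (-0.4226, -0.9063) = (5.5307 + -3.0851, 11.3879 + -6.6160) = (2.4456, 4.7719)
End effector: (2.4456, 4.7719)

Answer: 2.4456 4.7719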